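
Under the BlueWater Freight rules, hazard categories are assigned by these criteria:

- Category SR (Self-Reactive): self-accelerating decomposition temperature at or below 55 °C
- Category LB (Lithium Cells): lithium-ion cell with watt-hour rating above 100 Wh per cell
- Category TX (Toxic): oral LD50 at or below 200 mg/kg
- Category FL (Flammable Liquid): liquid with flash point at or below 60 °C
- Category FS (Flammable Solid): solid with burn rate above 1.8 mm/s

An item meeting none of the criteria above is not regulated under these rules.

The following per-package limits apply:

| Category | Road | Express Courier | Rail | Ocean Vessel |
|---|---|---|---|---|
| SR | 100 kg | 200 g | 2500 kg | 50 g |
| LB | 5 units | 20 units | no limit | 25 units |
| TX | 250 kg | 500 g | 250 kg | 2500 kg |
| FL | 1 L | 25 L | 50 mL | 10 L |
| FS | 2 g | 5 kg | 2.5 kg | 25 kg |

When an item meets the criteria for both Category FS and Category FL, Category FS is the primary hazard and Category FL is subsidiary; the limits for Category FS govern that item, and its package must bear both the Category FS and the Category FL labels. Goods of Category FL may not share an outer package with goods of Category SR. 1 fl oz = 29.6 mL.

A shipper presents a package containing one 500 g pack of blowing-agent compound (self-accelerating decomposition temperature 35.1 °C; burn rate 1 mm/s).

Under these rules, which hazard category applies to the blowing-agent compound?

Category SR

Blowing-agent compound: self-accelerating decomposition temperature 35.1 °C ≤ 55 °C → Category SR (Self-Reactive).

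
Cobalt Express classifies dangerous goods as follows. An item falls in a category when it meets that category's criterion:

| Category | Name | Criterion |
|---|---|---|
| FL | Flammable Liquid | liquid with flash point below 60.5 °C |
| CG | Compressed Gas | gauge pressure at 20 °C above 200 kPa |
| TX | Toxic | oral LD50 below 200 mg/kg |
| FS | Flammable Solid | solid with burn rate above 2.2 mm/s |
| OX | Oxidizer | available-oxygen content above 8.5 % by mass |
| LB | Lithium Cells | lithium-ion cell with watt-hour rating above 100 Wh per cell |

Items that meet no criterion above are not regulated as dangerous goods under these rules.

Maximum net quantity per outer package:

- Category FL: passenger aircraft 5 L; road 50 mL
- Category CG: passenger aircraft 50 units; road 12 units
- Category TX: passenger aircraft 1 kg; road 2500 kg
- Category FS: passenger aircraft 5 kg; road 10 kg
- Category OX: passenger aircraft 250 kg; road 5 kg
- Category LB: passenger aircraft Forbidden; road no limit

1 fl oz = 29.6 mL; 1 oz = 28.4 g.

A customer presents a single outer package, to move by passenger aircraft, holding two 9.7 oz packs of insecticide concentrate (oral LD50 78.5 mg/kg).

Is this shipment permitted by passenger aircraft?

With oral LD50 78.5 mg/kg (< 200 mg/kg), the insecticide concentrate falls in Category TX.
Category TX quantity: two 9.7 oz packs = 550.96 g.
That is within the Category TX passenger aircraft limit of 1 kg.

Yes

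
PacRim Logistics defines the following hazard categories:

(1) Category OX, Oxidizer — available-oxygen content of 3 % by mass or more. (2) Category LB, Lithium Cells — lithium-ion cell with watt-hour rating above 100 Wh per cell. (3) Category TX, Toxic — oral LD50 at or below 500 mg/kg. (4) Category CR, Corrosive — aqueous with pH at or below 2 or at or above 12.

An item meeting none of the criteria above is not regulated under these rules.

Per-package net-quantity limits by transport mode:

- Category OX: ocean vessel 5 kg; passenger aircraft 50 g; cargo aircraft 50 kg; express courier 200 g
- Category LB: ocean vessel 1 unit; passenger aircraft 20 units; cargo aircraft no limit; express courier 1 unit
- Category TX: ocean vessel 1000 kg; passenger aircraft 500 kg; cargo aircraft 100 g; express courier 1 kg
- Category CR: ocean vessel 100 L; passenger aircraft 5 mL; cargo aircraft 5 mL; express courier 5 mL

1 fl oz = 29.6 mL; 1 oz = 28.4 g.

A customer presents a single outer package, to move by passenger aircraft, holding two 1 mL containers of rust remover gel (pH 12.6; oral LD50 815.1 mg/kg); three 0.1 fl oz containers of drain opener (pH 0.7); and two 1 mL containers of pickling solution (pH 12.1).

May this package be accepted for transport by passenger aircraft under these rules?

pH 12.6 meets the Category CR criterion (Corrosive), so the rust remover gel is Category CR.
The drain opener has pH 0.7, which is ≤ 2, so it is Category CR (Corrosive).
The pickling solution has pH 12.1, which is ≥ 12, so it is Category CR (Corrosive).
Category CR net quantity: (two 1 mL containers = 2 mL) + (three 0.1 fl oz containers = 8.88 mL) + (two 1 mL containers = 2 mL) = 12.88 mL.
That exceeds the Category CR passenger aircraft limit of 5 mL.

No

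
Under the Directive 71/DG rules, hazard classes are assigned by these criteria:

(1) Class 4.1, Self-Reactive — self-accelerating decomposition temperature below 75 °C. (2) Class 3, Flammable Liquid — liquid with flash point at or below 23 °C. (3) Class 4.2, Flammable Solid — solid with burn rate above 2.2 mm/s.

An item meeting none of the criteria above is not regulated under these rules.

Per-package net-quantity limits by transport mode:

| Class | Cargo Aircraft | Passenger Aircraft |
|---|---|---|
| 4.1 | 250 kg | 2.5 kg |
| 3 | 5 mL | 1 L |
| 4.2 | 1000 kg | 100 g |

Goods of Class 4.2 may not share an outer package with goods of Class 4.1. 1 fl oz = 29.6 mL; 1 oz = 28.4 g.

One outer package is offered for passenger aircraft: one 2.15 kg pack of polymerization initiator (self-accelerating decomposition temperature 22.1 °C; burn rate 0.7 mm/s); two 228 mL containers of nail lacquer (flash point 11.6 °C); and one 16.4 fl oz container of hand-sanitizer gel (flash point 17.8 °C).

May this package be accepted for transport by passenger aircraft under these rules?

Yes

With self-accelerating decomposition temperature 22.1 °C (< 75 °C), the polymerization initiator falls in Class 4.1.
The nail lacquer has flash point 11.6 °C, which is ≤ 23 °C, so it is Class 3 (Flammable Liquid).
Flash point 17.8 °C meets the Class 3 criterion (Flammable Liquid), so the hand-sanitizer gel is Class 3.
Total Class 3: (two 228 mL containers = 456 mL) + (one 16.4 fl oz container = 485.44 mL) = 941.44 mL.
941.44 mL is within the passenger aircraft limit of 1 L for Class 3.
Class 4.1 quantity: 2.15 kg.
2.15 kg is within the passenger aircraft limit of 2.5 kg for Class 4.1.
The segregation rule (Class 4.2 with Class 4.1) does not apply to Class 3 with Class 4.1.
Every hazard class is within its passenger aircraft limit and no segregation rule is violated.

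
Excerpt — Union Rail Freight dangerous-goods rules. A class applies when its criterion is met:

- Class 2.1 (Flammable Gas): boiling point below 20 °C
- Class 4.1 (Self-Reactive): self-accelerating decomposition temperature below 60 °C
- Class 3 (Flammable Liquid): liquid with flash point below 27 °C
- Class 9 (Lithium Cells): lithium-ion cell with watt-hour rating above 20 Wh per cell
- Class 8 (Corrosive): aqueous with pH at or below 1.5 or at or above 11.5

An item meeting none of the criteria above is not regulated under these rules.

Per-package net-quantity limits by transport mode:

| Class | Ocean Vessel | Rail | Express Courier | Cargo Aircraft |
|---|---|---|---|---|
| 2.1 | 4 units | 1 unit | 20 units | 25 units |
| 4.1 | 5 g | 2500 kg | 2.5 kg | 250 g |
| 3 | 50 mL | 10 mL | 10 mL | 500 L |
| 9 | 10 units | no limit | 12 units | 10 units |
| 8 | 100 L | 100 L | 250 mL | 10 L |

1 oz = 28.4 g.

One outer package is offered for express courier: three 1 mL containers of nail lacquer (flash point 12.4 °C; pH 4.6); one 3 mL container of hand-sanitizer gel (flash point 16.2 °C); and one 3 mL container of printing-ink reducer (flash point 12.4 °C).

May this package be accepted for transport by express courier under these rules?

Flash point 12.4 °C meets the Class 3 criterion (Flammable Liquid), so the nail lacquer is Class 3.
Hand-sanitizer gel: flash point 16.2 °C < 27 °C → Class 3 (Flammable Liquid).
Flash point 12.4 °C meets the Class 3 criterion (Flammable Liquid), so the printing-ink reducer is Class 3.
Class 3 net quantity: (three 1 mL containers = 3 mL) + 3 mL + 3 mL = 9 mL.
9 mL is within the express courier limit of 10 mL for Class 3.

Yes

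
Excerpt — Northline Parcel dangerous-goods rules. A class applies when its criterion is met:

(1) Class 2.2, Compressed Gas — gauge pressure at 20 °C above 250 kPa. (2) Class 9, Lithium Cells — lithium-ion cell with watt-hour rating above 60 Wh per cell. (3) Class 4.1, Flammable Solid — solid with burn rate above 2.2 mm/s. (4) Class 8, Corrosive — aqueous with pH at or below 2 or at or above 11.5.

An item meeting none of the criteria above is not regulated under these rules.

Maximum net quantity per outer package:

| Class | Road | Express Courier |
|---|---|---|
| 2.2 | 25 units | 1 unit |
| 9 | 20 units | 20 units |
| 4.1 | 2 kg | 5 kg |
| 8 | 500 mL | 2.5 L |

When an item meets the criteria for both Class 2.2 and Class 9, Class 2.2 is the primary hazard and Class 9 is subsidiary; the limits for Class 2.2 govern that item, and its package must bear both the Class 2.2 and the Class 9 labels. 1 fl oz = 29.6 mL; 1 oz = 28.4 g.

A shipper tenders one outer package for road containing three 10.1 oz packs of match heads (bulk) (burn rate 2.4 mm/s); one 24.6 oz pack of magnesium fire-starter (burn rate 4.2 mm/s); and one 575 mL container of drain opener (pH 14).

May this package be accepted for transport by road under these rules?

Match heads (bulk): burn rate 2.4 mm/s > 2.2 mm/s → Class 4.1 (Flammable Solid).
Burn rate 4.2 mm/s meets the Class 4.1 criterion (Flammable Solid), so the magnesium fire-starter is Class 4.1.
The drain opener has pH 14, which is ≥ 11.5, so it is Class 8 (Corrosive).
Class 4.1 net quantity: (three 10.1 oz packs = 860.52 g) + (one 24.6 oz pack = 698.64 g) = 1559.16 g.
1559.16 g is within the road limit of 2 kg for Class 4.1.
Class 8 quantity: 575 mL.
That exceeds the Class 8 road limit of 500 mL.

No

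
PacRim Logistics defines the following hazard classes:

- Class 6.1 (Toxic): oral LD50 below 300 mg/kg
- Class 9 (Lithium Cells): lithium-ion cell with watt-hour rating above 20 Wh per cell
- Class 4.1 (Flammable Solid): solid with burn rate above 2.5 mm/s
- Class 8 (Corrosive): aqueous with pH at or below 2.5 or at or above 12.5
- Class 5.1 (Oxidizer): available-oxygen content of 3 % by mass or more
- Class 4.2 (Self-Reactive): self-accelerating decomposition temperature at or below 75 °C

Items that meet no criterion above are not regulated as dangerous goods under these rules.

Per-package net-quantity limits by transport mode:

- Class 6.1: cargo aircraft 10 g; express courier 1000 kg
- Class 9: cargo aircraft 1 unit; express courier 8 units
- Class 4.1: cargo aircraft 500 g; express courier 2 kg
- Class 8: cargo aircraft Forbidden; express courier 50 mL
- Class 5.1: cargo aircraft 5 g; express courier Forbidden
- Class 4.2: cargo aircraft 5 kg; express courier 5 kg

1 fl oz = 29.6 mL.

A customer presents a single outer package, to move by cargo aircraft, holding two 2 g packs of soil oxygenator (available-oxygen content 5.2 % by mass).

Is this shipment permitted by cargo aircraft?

With available-oxygen content 5.2 % by mass (≥ 3 % by mass), the soil oxygenator falls in Class 5.1.
Class 5.1 quantity: two 2 g packs = 4 g.
4 g is within the cargo aircraft limit of 5 g for Class 5.1.

Yes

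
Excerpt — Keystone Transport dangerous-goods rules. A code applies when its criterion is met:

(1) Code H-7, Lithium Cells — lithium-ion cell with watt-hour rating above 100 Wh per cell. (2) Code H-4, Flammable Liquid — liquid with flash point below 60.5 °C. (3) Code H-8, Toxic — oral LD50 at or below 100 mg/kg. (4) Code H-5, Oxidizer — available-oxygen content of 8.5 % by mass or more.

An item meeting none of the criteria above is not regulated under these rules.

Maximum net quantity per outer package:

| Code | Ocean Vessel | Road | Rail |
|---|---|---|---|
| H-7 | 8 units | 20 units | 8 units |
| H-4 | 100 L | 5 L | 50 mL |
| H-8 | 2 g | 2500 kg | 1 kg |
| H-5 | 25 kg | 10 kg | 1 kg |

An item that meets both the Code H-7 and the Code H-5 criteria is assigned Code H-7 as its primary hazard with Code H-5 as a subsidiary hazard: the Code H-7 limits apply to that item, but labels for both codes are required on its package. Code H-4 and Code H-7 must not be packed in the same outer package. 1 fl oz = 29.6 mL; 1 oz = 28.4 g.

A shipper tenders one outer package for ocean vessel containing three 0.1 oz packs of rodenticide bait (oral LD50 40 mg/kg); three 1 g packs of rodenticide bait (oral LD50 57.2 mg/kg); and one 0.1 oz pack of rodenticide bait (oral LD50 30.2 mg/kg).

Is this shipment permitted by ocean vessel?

Oral LD50 40 mg/kg meets the Code H-8 criterion (Toxic), so the rodenticide bait is Code H-8.
Oral LD50 57.2 mg/kg meets the Code H-8 criterion (Toxic), so the rodenticide bait is Code H-8.
Oral LD50 30.2 mg/kg meets the Code H-8 criterion (Toxic), so the rodenticide bait is Code H-8.
Total Code H-8: (three 0.1 oz packs = 8.52 g) + (three 1 g packs = 3 g) + (one 0.1 oz pack = 2.84 g) = 14.36 g.
14.36 g > 2 g (ocean vessel limit, Code H-8) — over the limit.

No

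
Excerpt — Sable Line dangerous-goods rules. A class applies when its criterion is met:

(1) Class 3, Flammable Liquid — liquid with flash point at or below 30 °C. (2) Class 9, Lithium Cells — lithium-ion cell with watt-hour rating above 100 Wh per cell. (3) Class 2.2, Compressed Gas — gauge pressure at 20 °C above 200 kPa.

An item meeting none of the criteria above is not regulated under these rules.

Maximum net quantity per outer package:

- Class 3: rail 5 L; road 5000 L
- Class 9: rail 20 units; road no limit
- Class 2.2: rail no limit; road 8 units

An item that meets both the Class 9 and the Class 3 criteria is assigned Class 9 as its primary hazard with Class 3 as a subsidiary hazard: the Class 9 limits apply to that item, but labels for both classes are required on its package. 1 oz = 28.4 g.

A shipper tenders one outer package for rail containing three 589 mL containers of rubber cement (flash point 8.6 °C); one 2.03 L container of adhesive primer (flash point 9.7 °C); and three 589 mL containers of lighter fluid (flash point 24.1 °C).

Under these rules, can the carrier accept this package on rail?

No

With flash point 8.6 °C (≤ 30 °C), the rubber cement falls in Class 3.
The adhesive primer has flash point 9.7 °C, which is ≤ 30 °C, so it is Class 3 (Flammable Liquid).
Lighter fluid: flash point 24.1 °C ≤ 30 °C → Class 3 (Flammable Liquid).
Total Class 3: (three 589 mL containers = 1.767 L) + 2.03 L + (three 589 mL containers = 1.767 L) = 5.564 L.
5.564 L exceeds the rail limit of 5 L for Class 3.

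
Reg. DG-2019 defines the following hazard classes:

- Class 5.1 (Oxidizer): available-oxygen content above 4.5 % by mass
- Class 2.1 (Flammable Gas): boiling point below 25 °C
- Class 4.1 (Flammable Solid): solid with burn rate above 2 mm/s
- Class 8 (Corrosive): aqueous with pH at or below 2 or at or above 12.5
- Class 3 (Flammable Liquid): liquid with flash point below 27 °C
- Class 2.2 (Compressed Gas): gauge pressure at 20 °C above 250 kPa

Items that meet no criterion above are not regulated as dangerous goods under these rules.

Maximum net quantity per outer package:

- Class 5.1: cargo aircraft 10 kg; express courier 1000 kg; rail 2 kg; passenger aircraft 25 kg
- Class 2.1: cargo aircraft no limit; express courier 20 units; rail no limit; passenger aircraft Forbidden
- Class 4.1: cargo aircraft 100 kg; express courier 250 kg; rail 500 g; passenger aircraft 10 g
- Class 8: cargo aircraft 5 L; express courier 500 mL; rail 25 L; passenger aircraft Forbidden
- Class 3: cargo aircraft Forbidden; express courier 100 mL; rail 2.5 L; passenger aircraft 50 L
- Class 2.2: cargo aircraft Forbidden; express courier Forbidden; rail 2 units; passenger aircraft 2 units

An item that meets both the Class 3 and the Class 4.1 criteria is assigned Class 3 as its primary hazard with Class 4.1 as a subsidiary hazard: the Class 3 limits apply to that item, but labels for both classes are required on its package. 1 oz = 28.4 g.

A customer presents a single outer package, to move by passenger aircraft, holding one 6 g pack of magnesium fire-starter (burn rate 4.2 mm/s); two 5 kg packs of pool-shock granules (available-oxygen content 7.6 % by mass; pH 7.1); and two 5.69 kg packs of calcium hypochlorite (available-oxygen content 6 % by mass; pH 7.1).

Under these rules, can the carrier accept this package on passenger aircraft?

Burn rate 4.2 mm/s meets the Class 4.1 criterion (Flammable Solid), so the magnesium fire-starter is Class 4.1.
Pool-shock granules: available-oxygen content 7.6 % by mass > 4.5 % by mass → Class 5.1 (Oxidizer).
Calcium hypochlorite: available-oxygen content 6 % by mass > 4.5 % by mass → Class 5.1 (Oxidizer).
Class 4.1 quantity: 6 g.
That is within the Class 4.1 passenger aircraft limit of 10 g.
Class 5.1 net quantity: (two 5 kg packs = 10 kg) + (two 5.69 kg packs = 11.38 kg) = 21.38 kg.
21.38 kg is within the passenger aircraft limit of 25 kg for Class 5.1.
Every hazard class is within its passenger aircraft limit and no segregation rule is violated.

Yes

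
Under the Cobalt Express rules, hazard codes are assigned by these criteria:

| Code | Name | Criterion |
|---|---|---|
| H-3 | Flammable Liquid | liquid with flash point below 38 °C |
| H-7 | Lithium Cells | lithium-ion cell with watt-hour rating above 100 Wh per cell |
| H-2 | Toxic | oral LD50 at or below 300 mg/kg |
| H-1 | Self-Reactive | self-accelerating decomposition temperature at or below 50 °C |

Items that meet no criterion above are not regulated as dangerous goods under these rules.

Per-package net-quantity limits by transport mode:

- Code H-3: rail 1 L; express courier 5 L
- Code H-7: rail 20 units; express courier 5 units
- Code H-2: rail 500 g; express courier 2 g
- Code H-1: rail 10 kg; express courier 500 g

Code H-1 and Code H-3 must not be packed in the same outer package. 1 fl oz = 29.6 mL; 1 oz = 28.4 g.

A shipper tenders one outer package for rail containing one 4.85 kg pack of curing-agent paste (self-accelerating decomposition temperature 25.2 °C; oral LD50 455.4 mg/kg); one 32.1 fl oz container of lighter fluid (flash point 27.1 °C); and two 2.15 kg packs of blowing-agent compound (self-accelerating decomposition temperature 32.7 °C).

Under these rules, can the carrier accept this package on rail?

Self-accelerating decomposition temperature 25.2 °C meets the Code H-1 criterion (Self-Reactive), so the curing-agent paste is Code H-1.
With flash point 27.1 °C (< 38 °C), the lighter fluid falls in Code H-3.
Self-accelerating decomposition temperature 32.7 °C meets the Code H-1 criterion (Self-Reactive), so the blowing-agent compound is Code H-1.
Code H-1 net quantity: 4.85 kg + (two 2.15 kg packs = 4.3 kg) = 9.15 kg.
That is within the Code H-1 rail limit of 10 kg.
Code H-3 quantity: one 32.1 fl oz container = 950.16 mL.
950.16 mL is within the rail limit of 1 L for Code H-3.
Code H-1 and Code H-3 may not share an outer package.

No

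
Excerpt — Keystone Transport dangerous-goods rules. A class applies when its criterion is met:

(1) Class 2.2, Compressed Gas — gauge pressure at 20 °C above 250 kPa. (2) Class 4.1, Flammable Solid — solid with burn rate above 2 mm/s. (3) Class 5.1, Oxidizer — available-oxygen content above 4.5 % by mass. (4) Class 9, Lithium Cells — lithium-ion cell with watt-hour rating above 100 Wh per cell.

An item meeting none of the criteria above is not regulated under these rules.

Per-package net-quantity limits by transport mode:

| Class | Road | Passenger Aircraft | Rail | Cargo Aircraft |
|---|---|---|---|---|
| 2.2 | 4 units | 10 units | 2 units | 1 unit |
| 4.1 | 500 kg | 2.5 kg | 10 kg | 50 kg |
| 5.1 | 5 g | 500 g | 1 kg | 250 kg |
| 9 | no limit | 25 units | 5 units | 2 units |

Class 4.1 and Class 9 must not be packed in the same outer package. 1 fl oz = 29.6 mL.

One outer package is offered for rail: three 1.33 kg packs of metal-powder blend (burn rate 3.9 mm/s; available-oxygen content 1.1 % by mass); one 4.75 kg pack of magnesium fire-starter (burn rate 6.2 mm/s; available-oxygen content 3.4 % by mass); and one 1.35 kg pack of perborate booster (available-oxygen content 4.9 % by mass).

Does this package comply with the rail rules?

No

The metal-powder blend has burn rate 3.9 mm/s, which is > 2 mm/s, so it is Class 4.1 (Flammable Solid).
Burn rate 6.2 mm/s meets the Class 4.1 criterion (Flammable Solid), so the magnesium fire-starter is Class 4.1.
The perborate booster has available-oxygen content 4.9 % by mass, which is > 4.5 % by mass, so it is Class 5.1 (Oxidizer).
Total Class 4.1: (three 1.33 kg packs = 3.99 kg) + 4.75 kg = 8.74 kg.
8.74 kg is within the rail limit of 10 kg for Class 4.1.
Class 5.1 quantity: 1.35 kg.
1.35 kg exceeds the rail limit of 1 kg for Class 5.1.
The segregation rule (Class 4.1 with Class 9) does not apply to Class 4.1 with Class 5.1.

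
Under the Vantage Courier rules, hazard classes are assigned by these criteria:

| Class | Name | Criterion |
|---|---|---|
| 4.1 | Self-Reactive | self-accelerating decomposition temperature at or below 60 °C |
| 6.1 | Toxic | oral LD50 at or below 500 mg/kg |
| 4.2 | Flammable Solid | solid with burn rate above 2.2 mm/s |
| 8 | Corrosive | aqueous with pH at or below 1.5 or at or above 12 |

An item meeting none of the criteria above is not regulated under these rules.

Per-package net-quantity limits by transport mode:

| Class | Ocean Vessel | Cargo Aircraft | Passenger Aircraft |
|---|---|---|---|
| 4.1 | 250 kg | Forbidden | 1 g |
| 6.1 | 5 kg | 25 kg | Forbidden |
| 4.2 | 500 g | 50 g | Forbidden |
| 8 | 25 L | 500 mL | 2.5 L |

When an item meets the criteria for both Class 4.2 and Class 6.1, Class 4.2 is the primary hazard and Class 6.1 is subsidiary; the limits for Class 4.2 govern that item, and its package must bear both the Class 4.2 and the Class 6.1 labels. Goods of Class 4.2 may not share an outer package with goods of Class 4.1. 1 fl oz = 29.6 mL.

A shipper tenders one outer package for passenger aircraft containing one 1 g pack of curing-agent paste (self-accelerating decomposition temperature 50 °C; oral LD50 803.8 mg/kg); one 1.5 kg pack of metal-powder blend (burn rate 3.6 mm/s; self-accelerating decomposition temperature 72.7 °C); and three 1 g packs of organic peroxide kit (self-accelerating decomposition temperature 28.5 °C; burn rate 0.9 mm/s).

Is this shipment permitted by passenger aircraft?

With self-accelerating decomposition temperature 50 °C (≤ 60 °C), the curing-agent paste falls in Class 4.1.
Burn rate 3.6 mm/s meets the Class 4.2 criterion (Flammable Solid), so the metal-powder blend is Class 4.2.
Organic peroxide kit: self-accelerating decomposition temperature 28.5 °C ≤ 60 °C → Class 4.1 (Self-Reactive).
Class 4.2 quantity: 1.5 kg.
Class 4.2 is Forbidden by passenger aircraft.
Class 4.1 net quantity: 1 g + (three 1 g packs = 3 g) = 4 g.
4 g exceeds the passenger aircraft limit of 1 g for Class 4.1.
Class 4.2 and Class 4.1 may not share an outer package.

No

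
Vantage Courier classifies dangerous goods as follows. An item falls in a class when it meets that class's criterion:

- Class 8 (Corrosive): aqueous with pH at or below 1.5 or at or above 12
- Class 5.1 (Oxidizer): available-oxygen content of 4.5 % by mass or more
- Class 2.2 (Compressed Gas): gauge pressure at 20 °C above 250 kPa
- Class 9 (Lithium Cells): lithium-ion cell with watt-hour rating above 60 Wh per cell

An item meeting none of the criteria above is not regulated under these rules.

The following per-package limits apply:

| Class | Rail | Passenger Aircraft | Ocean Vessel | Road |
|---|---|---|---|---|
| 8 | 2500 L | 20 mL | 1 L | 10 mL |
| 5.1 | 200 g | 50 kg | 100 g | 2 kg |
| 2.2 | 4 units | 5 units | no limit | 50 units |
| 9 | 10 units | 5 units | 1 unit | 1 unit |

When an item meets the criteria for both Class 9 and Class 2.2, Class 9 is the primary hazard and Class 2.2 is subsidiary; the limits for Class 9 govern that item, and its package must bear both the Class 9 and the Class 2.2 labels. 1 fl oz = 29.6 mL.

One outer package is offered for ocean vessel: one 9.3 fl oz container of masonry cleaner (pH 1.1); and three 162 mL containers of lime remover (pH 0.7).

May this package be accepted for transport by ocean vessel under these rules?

With pH 1.1 (≤ 1.5), the masonry cleaner falls in Class 8.
With pH 0.7 (≤ 1.5), the lime remover falls in Class 8.
Total Class 8: (one 9.3 fl oz container = 275.28 mL) + (three 162 mL containers = 486 mL) = 761.28 mL.
761.28 mL ≤ 1 L (ocean vessel limit, Class 8) — within limit.

Yes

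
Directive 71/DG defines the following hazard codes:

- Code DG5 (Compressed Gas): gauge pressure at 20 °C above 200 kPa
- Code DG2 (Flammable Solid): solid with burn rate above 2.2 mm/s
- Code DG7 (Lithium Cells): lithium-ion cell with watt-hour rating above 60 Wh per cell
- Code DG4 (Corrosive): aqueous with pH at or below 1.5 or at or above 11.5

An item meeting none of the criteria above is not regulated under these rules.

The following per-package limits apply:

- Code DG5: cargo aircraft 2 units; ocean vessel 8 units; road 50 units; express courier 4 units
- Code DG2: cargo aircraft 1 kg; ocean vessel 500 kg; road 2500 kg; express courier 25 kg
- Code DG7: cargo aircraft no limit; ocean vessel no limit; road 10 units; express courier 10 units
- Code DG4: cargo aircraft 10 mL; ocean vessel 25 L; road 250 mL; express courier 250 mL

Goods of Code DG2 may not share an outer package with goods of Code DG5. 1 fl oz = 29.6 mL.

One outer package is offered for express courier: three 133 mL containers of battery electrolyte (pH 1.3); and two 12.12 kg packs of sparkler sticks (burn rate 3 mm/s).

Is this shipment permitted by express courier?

pH 1.3 meets the Code DG4 criterion (Corrosive), so the battery electrolyte is Code DG4.
The sparkler sticks have burn rate 3 mm/s, which is > 2.2 mm/s, so they are Code DG2 (Flammable Solid).
Code DG4 quantity: three 133 mL containers = 399 mL.
That exceeds the Code DG4 express courier limit of 250 mL.
Code DG2 quantity: two 12.12 kg packs = 24.24 kg.
24.24 kg ≤ 25 kg (express courier limit, Code DG2) — within limit.
The segregation rule (Code DG2 with Code DG5) does not apply to Code DG4 with Code DG2.

No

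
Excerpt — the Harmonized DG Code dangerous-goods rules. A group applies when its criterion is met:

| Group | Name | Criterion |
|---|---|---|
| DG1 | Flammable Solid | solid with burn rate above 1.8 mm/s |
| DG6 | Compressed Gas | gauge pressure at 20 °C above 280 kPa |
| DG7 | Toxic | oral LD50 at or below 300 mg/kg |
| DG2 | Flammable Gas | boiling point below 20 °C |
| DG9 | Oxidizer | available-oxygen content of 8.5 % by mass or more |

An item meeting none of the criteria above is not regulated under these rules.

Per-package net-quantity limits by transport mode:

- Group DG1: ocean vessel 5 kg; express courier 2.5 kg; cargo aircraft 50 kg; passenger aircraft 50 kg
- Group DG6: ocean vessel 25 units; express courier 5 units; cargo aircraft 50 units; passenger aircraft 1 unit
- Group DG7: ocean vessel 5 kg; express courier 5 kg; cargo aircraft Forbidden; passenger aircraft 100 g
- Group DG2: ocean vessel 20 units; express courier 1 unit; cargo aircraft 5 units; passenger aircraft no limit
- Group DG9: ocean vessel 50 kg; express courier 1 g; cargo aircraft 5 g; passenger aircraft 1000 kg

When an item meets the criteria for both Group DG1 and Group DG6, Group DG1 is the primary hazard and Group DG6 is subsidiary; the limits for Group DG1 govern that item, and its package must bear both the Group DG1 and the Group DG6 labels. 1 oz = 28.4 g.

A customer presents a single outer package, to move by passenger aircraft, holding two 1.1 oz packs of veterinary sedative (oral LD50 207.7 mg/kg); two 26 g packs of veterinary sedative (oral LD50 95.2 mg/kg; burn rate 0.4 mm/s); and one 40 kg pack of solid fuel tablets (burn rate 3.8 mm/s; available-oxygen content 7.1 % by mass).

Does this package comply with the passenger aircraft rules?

No

Oral LD50 207.7 mg/kg meets the Group DG7 criterion (Toxic), so the veterinary sedative is Group DG7.
The veterinary sedative has oral LD50 95.2 mg/kg, which is ≤ 300 mg/kg, so it is Group DG7 (Toxic).
The solid fuel tablets have burn rate 3.8 mm/s, which is > 1.8 mm/s, so they are Group DG1 (Flammable Solid).
Group DG7 net quantity: (two 1.1 oz packs = 62.48 g) + (two 26 g packs = 52 g) = 114.48 g.
That exceeds the Group DG7 passenger aircraft limit of 100 g.
Group DG1 quantity: 40 kg.
40 kg is within the passenger aircraft limit of 50 kg for Group DG1.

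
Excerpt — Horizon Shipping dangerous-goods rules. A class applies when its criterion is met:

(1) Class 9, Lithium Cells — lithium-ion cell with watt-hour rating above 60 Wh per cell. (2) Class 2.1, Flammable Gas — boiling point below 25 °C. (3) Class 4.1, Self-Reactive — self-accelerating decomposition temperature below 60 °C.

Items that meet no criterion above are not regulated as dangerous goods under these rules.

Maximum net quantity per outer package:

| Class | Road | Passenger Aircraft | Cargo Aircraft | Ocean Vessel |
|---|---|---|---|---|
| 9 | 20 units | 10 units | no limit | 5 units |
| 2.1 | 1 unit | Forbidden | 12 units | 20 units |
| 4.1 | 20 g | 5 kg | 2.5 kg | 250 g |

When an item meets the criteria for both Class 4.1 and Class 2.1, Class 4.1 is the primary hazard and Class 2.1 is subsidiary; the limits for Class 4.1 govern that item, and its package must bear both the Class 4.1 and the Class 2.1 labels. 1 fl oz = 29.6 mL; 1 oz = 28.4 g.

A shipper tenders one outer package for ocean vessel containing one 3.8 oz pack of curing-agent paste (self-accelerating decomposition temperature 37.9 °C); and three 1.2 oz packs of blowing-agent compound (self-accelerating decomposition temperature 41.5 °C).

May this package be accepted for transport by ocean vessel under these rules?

Yes

With self-accelerating decomposition temperature 37.9 °C (< 60 °C), the curing-agent paste falls in Class 4.1.
Self-accelerating decomposition temperature 41.5 °C meets the Class 4.1 criterion (Self-Reactive), so the blowing-agent compound is Class 4.1.
Total Class 4.1: (one 3.8 oz pack = 107.92 g) + (three 1.2 oz packs = 102.24 g) = 210.16 g.
That is within the Class 4.1 ocean vessel limit of 250 g.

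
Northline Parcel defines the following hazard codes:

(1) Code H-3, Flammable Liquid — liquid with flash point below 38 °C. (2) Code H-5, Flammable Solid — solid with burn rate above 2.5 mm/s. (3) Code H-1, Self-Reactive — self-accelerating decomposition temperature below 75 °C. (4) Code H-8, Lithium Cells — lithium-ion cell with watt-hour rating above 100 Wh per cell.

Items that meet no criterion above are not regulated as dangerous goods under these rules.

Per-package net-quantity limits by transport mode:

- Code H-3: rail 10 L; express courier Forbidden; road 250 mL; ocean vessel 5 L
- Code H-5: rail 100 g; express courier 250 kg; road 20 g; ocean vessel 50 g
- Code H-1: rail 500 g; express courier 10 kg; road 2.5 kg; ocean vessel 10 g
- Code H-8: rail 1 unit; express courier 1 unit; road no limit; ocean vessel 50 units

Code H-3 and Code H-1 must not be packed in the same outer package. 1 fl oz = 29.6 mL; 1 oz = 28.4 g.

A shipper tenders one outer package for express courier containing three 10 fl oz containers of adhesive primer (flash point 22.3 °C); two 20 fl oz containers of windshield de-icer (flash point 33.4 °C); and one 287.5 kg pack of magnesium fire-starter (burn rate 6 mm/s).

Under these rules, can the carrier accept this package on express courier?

No

Adhesive primer: flash point 22.3 °C < 38 °C → Code H-3 (Flammable Liquid).
Windshield de-icer: flash point 33.4 °C < 38 °C → Code H-3 (Flammable Liquid).
The magnesium fire-starter has burn rate 6 mm/s, which is > 2.5 mm/s, so it is Code H-5 (Flammable Solid).
Code H-3 net quantity: (three 10 fl oz containers = 888 mL) + (two 20 fl oz containers = 1.184 L) = 2.072 L.
Code H-3 is Forbidden by express courier.
Code H-5 quantity: 287.5 kg.
That exceeds the Code H-5 express courier limit of 250 kg.
The segregation rule (Code H-3 with Code H-1) does not apply to Code H-3 with Code H-5.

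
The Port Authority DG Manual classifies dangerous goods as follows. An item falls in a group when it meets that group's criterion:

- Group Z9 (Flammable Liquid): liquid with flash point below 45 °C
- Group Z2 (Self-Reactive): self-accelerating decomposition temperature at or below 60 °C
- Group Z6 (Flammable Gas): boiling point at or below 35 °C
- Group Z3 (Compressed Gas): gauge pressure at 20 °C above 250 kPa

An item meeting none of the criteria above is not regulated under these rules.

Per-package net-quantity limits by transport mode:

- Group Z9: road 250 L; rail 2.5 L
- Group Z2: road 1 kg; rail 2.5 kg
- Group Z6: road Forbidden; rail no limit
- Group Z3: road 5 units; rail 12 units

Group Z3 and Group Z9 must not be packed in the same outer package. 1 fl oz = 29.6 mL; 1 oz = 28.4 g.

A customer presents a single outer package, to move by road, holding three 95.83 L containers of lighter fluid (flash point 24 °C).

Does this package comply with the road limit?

No

Flash point 24 °C meets the Group Z9 criterion (Flammable Liquid), so the lighter fluid is Group Z9.
Group Z9 quantity: three 95.83 L containers = 287.49 L.
287.49 L exceeds the road limit of 250 L for Group Z9.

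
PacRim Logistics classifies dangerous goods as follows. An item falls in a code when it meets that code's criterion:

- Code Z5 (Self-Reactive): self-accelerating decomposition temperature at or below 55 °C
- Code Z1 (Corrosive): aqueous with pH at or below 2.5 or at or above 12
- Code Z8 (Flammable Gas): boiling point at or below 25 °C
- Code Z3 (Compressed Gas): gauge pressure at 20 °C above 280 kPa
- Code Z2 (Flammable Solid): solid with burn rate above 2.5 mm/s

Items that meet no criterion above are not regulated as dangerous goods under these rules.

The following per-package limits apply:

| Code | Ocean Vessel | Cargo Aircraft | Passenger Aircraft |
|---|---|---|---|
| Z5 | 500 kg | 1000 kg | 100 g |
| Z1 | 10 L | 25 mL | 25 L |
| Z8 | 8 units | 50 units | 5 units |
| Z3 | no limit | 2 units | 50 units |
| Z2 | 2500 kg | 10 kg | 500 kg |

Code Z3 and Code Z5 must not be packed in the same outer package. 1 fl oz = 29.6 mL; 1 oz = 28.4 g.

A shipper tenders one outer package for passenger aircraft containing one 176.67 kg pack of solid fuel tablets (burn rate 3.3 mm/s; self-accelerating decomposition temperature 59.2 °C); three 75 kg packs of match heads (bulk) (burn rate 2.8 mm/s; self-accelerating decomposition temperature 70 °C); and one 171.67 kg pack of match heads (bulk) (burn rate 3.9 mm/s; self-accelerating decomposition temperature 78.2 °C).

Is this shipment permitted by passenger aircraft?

The solid fuel tablets have burn rate 3.3 mm/s, which is > 2.5 mm/s, so they are Code Z2 (Flammable Solid).
Match heads (bulk): burn rate 2.8 mm/s > 2.5 mm/s → Code Z2 (Flammable Solid).
Match heads (bulk): burn rate 3.9 mm/s > 2.5 mm/s → Code Z2 (Flammable Solid).
Code Z2 net quantity: 176.67 kg + (three 75 kg packs = 225 kg) + 171.67 kg = 573.34 kg.
That exceeds the Code Z2 passenger aircraft limit of 500 kg.

No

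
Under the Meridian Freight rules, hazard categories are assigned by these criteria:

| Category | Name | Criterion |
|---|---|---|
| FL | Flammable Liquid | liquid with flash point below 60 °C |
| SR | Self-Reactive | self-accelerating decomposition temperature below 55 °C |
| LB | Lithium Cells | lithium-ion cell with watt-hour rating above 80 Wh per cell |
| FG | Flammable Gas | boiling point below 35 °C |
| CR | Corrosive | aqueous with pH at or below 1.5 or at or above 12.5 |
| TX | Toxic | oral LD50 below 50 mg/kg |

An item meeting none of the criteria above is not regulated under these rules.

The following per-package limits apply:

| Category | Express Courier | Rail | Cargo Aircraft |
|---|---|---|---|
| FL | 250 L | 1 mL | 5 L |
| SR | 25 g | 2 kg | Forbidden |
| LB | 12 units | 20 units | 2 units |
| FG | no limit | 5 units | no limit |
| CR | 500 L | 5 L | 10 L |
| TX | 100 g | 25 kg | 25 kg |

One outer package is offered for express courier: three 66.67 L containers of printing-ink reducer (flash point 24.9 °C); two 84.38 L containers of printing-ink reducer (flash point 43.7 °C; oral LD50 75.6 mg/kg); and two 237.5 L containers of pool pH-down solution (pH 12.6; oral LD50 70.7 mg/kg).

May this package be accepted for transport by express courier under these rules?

No

The printing-ink reducer has flash point 24.9 °C, which is < 60 °C, so it is Category FL (Flammable Liquid).
With flash point 43.7 °C (< 60 °C), the printing-ink reducer falls in Category FL.
Pool pH-down solution: pH 12.6 ≥ 12.5 → Category CR (Corrosive).
Total Category FL: (three 66.67 L containers = 200.01 L) + (two 84.38 L containers = 168.76 L) = 368.77 L.
368.77 L exceeds the express courier limit of 250 L for Category FL.
Category CR quantity: two 237.5 L containers = 475 L.
That is within the Category CR express courier limit of 500 L.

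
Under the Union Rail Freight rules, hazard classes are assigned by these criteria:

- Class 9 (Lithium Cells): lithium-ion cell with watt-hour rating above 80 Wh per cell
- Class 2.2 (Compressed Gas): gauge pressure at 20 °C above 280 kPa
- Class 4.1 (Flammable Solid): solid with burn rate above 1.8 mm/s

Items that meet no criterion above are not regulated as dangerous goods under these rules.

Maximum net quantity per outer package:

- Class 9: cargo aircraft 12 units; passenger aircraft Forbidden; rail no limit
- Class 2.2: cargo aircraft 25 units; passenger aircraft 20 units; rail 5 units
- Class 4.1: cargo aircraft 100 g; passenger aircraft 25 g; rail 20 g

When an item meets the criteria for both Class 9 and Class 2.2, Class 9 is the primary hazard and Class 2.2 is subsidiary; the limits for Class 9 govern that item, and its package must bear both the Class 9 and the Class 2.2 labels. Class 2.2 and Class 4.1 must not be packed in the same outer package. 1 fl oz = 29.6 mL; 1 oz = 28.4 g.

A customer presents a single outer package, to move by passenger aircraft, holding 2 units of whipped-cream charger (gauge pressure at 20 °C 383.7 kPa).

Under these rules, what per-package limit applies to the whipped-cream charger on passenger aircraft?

20 units

The whipped-cream charger has gauge pressure at 20 °C 383.7 kPa, which is > 280 kPa, so it is Class 2.2 (Compressed Gas).
The passenger aircraft limit for Class 2.2 is 20 units.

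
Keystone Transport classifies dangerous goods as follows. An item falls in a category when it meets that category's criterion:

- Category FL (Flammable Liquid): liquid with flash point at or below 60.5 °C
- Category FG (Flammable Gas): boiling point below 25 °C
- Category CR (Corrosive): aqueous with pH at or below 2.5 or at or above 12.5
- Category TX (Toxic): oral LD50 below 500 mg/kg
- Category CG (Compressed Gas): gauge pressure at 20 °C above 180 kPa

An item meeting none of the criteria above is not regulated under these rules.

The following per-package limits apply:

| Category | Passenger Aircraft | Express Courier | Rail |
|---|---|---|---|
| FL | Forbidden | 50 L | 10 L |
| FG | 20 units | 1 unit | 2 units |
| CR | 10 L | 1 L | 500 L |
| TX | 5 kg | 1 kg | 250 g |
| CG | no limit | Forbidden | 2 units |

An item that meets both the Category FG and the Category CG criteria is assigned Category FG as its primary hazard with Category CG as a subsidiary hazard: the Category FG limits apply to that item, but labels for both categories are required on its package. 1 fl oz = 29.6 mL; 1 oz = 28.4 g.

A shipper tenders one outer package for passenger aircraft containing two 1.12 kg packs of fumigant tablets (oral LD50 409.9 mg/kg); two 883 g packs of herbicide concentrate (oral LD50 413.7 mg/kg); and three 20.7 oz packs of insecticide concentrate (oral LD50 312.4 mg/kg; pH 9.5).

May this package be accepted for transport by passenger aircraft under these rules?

No

Oral LD50 409.9 mg/kg meets the Category TX criterion (Toxic), so the fumigant tablets are Category TX.
With oral LD50 413.7 mg/kg (< 500 mg/kg), the herbicide concentrate falls in Category TX.
Insecticide concentrate: oral LD50 312.4 mg/kg < 500 mg/kg → Category TX (Toxic).
Total Category TX: (two 1.12 kg packs = 2.24 kg) + (two 883 g packs = 1.766 kg) + (three 20.7 oz packs = 1763.64 g) = 5769.64 g.
5769.64 g exceeds the passenger aircraft limit of 5 kg for Category TX.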